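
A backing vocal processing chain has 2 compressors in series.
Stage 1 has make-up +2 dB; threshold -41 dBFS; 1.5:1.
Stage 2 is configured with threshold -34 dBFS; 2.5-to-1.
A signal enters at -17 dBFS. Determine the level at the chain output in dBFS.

Stage 1: -17 dBFS is 24 dB over -41 dBFS; at 1.5:1 that becomes 16 dB over, giving -25 dBFS; +2 dB make-up → -23 dBFS.
Stage 2: 11 dB above -34 dBFS, reduced 2.5:1 to 4.4 dB above → -29.6 dBFS.

-29.6 dBFS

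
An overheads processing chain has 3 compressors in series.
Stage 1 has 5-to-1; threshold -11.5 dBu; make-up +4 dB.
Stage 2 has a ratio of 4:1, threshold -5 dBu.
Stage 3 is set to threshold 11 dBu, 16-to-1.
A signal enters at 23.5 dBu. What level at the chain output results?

-3.875 dBu

Stage 1: 23.5 dBu is 35 dB over -11.5 dBu; at 5:1 that becomes 7 dB over, giving -4.5 dBu; +4 dB make-up → -0.5 dBu.
Stage 2: 4.5 dB above -5 dBu, reduced 4:1 to 1.125 dB above → -3.875 dBu.
Stage 3: below threshold (-3.875 ≤ 11); passes unchanged; output -3.875 dBu.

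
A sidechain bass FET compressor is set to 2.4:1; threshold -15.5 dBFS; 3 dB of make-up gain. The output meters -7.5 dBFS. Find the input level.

-3.5 dBFS

Before make-up, the level was -7.5 − 3 = -10.5 dBFS.
That's 5 dB above the -15.5 dBFS threshold.
Input overshoot = R × output overshoot = 12 dB → input = -15.5 + 12 = -3.5 dBFS.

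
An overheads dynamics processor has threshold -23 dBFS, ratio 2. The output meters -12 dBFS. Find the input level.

-1 dBFS

That's 11 dB above the -23 dBFS threshold.
Input overshoot = R × output overshoot = 22 dB → input = -23 + 22 = -1 dBFS.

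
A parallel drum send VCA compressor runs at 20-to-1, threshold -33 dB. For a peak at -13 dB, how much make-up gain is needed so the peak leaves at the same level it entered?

19 dB

The peak compresses to -33 + 20/20 = -32 dB.
To reach -13 dB requires -13 − (-32) = 19 dB of make-up.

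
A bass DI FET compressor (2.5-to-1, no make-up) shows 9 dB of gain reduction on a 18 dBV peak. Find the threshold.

3 dBV

Input is 15 dB above T (since output overshoot × R = input overshoot: (9 − T)·2.5 = 18 − T gives T = 3 dBV).
Check: 3 + (18 − 3)/2.5 = 3 + 6 = 9 dBV. ✓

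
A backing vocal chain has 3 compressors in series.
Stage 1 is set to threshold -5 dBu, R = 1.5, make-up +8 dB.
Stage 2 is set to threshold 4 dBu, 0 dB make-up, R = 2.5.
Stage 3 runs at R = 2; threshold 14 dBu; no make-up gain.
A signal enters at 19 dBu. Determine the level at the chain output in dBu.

10 dBu

Stage 1: 24 dB above -5 dBu, reduced 1.5:1 to 16 dB above → 11 dBu; +8 dB make-up → 19 dBu.
Stage 2: 19 dBu is 15 dB over 4 dBu; at 2.5:1 that becomes 6 dB over, giving 10 dBu.
Stage 3: below threshold (10 ≤ 14); passes unchanged; output 10 dBu.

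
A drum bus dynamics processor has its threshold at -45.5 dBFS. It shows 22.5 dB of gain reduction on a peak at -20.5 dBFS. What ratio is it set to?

10:1

Input overshoot = -20.5 − (-45.5) = 25 dB.
Output overshoot = 25 − 22.5 = 2.5 dB.
Ratio = input overshoot / output overshoot = 25 / 2.5 = 10.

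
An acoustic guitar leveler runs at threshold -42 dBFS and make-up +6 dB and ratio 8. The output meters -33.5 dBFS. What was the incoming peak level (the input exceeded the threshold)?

-22 dBFS

Remove make-up: -33.5 − 6 = -39.5 dBFS.
That's 2.5 dB above the -42 dBFS threshold.
Undo the ratio: input overshoot = 2.5 × 8 = 20 dB, giving input = -22 dBFS.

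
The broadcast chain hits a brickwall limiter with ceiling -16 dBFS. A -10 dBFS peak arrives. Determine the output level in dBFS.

-16 dBFS

At ∞:1, everything above -16 dBFS is held at the ceiling.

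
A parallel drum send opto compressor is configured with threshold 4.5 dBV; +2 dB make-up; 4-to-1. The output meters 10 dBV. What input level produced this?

Before make-up, the level was 10 − 2 = 8 dBV.
Post-compression overshoot = 8 − 4.5 = 3.5 dB.
Undo the ratio: input overshoot = 3.5 × 4 = 14 dB, giving input = 18.5 dBV.

18.5 dBV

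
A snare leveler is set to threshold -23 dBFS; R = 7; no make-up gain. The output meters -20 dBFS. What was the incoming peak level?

-2 dBFS

That's 3 dB above the -23 dBFS threshold.
Input overshoot = R × output overshoot = 21 dB → input = -23 + 21 = -2 dBFS.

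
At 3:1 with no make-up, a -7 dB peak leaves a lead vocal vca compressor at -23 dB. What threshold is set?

Let T be the threshold. Output overshoot = (input overshoot)/R, so -23 − T = (-7 − T)/3.
3·(-23 − T) = -7 − T → 2·T = -69 − (-7) = -62.
T = -62/2 = -31 dB.

-31 dB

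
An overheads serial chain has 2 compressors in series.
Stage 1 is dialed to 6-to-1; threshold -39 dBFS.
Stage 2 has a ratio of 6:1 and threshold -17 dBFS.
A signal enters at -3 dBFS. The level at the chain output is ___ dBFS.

-33 dBFS

Stage 1: -3 dBFS is 36 dB over -39 dBFS; at 6:1 that becomes 6 dB over, giving -33 dBFS.
Stage 2: -33 dBFS ≤ -17 dBFS, so stage 2 doesn't engage; output -33 dBFS.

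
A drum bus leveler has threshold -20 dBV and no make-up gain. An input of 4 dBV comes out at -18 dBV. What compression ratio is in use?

12:1

Input overshoot = 4 − (-20) = 24 dB; output overshoot = -18 − (-20) = 2 dB.
Ratio = 24 / 2 = 12.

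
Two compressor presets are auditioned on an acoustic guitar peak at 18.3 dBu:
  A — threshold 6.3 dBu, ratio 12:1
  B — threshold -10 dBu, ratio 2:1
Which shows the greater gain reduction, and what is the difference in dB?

A: overshoot 12 dB → output overshoot 1 dB → GR 11 dB.
B: overshoot 28.3 dB → output overshoot 14.15 dB → GR 14.15 dB.
B applies 3.15 dB more gain reduction.

B, by 3.15 dB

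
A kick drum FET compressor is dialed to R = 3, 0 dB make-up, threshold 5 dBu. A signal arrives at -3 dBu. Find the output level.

-3 dBu is 8 dB below the 5 dBu threshold, so no gain reduction is applied.
Output = input = -3 dBu.

-3 dBu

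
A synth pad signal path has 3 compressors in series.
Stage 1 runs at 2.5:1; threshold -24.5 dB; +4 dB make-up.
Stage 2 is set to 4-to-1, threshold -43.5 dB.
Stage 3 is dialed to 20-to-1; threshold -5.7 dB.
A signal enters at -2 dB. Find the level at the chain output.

Stage 1: 22.5 dB above -24.5 dB, reduced 2.5:1 to 9 dB above → -15.5 dB; +4 dB make-up → -11.5 dB.
Stage 2: overshoot 32 dB → 32/4 = 8 dB → -35.5 dB.
Stage 3: -35.5 dB ≤ -5.7 dB, so stage 3 doesn't engage; output -35.5 dB.

-35.5 dB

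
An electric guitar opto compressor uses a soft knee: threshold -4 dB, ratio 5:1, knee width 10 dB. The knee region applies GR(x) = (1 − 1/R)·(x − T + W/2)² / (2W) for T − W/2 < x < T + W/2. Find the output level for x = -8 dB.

x − T + W/2 = -8 − (-4) + 5 = 1.
GR = (1 − 1/5) × 1² / 20 = 0.8 × 1 / 20 = 0.04 dB.
Output = -8 − 0.04 = -8.04 dB.

-8.04 dB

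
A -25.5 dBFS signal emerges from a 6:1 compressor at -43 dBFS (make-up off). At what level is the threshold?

Input is 21 dB above T (since output overshoot × R = input overshoot: (-43 − T)·6 = -25.5 − T gives T = -46.5 dBFS).
Check: -46.5 + (-25.5 − (-46.5))/6 = -46.5 + 3.5 = -43 dBFS. ✓

-46.5 dBFS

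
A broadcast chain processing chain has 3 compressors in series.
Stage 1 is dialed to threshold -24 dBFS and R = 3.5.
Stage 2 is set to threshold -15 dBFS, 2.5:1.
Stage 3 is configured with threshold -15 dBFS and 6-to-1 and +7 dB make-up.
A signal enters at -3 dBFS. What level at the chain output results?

-11 dBFS

Stage 1: -3 dBFS is 21 dB over -24 dBFS; at 3.5:1 that becomes 6 dB over, giving -18 dBFS.
Stage 2: -18 dBFS is at or below the -15 dBFS threshold — no compression; output -18 dBFS.
Stage 3: below threshold (-18 ≤ -15); passes unchanged; make-up brings it to -11 dBFS.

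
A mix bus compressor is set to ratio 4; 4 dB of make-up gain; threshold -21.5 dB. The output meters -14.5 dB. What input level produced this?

-9.5 dB

Remove make-up: -14.5 − 4 = -18.5 dB.
That's 3 dB above the -21.5 dB threshold.
Input overshoot = R × output overshoot = 12 dB → input = -21.5 + 12 = -9.5 dB.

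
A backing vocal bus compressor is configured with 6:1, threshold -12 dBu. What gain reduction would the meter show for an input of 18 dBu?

18 dBu exceeds the threshold by 30 dB.
After 6:1 compression the overshoot becomes 30/6 = 5 dB.
GR = overshoot in − overshoot out = 30 − 5 = 25 dB.

25 dB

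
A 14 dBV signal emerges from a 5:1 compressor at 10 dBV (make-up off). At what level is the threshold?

9 dBV

Gain reduction = 14 − 10 = 4 dB; output overshoot = GR / (R − 1) = 4 / 4 = 1 dB.
Threshold = output − output overshoot = 10 − 1 = 9 dBV.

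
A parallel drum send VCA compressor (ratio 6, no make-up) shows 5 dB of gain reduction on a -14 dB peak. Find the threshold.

Input is 6 dB above T (since output overshoot × R = input overshoot: (-19 − T)·6 = -14 − T gives T = -20 dB).
Check: -20 + (-14 − (-20))/6 = -20 + 1 = -19 dB. ✓

-20 dB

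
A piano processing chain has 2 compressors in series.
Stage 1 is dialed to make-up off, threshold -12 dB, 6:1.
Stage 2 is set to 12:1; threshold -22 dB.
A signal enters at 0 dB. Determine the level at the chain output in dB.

Stage 1: overshoot 12 dB → 12/6 = 2 dB → -10 dB.
Stage 2: -10 dB is 12 dB over -22 dB; at 12:1 that becomes 1 dB over, giving -21 dB.

-21 dB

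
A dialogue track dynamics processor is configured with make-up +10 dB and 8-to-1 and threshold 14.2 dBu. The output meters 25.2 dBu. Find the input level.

22.2 dBu

Before make-up, the level was 25.2 − 10 = 15.2 dBu.
Post-compression overshoot = 15.2 − 14.2 = 1 dB.
Input overshoot = R × output overshoot = 8 dB → input = 14.2 + 8 = 22.2 dBu.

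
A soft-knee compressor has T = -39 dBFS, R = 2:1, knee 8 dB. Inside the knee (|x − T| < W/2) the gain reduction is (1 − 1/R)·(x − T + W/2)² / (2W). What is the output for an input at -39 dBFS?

x − T + W/2 = -39 − (-39) + 4 = 4.
GR = (1 − 1/2) × 4² / 16 = 0.5 × 16 / 16 = 0.5 dB.
Output = -39 − 0.5 = -39.5 dBFS.

-39.5 dBFS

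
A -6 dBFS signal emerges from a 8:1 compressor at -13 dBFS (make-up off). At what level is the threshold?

-14 dBFS

Let T be the threshold. Output overshoot = (input overshoot)/R, so -13 − T = (-6 − T)/8.
8·(-13 − T) = -6 − T → 7·T = -104 − (-6) = -98.
T = -98/7 = -14 dBFS.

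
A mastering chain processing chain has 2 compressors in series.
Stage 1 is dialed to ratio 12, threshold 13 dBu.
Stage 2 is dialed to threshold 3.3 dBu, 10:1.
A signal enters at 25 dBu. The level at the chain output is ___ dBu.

Stage 1: 25 dBu is 12 dB over 13 dBu; at 12:1 that becomes 1 dB over, giving 14 dBu.
Stage 2: 14 dBu is 10.7 dB over 3.3 dBu; at 10:1 that becomes 1.07 dB over, giving 4.37 dBu.

4.37 dBu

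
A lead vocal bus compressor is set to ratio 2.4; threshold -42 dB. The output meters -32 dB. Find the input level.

That's 10 dB above the -42 dB threshold.
Undo the ratio: input overshoot = 10 × 2.4 = 24 dB, giving input = -18 dB.

-18 dB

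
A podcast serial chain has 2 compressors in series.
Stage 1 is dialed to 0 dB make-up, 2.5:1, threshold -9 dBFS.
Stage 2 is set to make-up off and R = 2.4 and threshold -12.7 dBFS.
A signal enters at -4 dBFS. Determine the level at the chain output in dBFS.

Stage 1: -4 dBFS is 5 dB over -9 dBFS; at 2.5:1 that becomes 2 dB over, giving -7 dBFS.
Stage 2: 5.7 dB above -12.7 dBFS, reduced 2.4:1 to 2.375 dB above → -10.325 dBFS.

-10.325 dBFS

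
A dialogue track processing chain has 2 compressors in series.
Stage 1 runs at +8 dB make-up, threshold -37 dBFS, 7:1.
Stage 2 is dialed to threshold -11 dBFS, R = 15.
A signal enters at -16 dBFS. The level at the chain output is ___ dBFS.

-26 dBFS

Stage 1: overshoot 21 dB → 21/7 = 3 dB → -34 dBFS; +8 dB make-up → -26 dBFS.
Stage 2: -26 dBFS is at or below the -11 dBFS threshold — no compression; output -26 dBFS.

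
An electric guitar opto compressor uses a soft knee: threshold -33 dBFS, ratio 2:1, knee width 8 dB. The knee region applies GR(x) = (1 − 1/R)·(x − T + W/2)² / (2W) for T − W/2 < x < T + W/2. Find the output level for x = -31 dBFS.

-32.125 dBFS

x − T + W/2 = -31 − (-33) + 4 = 6.
GR = (1 − 1/2) × 6² / 16 = 0.5 × 36 / 16 = 1.125 dB.
Output = -31 − 1.125 = -32.125 dBFS.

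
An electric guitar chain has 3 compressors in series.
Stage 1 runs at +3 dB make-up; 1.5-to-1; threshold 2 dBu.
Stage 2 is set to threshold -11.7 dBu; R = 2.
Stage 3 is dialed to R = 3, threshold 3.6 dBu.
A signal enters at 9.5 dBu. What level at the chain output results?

-0.85 dBu

Stage 1: 9.5 dBu is 7.5 dB over 2 dBu; at 1.5:1 that becomes 5 dB over, giving 7 dBu; +3 dB make-up → 10 dBu.
Stage 2: 21.7 dB above -11.7 dBu, reduced 2:1 to 10.85 dB above → -0.85 dBu.
Stage 3: -0.85 dBu ≤ 3.6 dBu, so stage 3 doesn't engage; output -0.85 dBu.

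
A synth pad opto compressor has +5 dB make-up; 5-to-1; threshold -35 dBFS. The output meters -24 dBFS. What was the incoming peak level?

Remove make-up: -24 − 5 = -29 dBFS.
That's 6 dB above the -35 dBFS threshold.
Before 5:1 compression the overshoot was 6 × 5 = 30 dB, so input = -35 + 30 = -5 dBFS.

-5 dBFS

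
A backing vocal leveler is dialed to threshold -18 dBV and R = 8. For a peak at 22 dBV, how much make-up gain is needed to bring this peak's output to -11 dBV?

2 dB

Overshoot 40 dB → 40/8 = 5 dB after compression, so the compressed level is -18 + 5 = -13 dBV.
Make-up = target − compressed = -11 − (-13) = 2 dB.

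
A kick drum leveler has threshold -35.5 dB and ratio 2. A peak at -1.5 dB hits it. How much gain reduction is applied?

17 dB

Overshoot = -1.5 − (-35.5) = 34 dB.
At 2:1, output sits 34/2 = 17 dB above threshold.
Gain reduction = 34 − 17 = 17 dB.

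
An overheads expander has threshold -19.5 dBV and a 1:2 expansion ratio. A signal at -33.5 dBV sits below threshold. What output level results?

-47.5 dBV

The input is 14 dB below the -19.5 dBV threshold.
A 1:2 expander multiplies undershoot by 2: 14 × 2 = 28 dB below threshold.
Output = -19.5 − 28 = -47.5 dBV.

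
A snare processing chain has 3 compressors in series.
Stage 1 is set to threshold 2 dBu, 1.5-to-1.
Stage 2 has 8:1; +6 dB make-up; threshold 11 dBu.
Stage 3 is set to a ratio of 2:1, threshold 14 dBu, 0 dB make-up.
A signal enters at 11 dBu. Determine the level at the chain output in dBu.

Stage 1: overshoot 9 dB → 9/1.5 = 6 dB → 8 dBu.
Stage 2: 8 dBu ≤ 11 dBu, so stage 2 doesn't engage; make-up brings it to 14 dBu.
Stage 3: 14 dBu ≤ 14 dBu, so stage 3 doesn't engage; output 14 dBu.

14 dBu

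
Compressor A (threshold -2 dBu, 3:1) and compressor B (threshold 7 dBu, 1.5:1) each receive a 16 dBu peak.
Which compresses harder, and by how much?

A: overshoot 18 dB → output overshoot 6 dB → GR 12 dB.
B: overshoot 9 dB → output overshoot 6 dB → GR 3 dB.
Difference: 9 dB in favour of A.

A, by 9 dB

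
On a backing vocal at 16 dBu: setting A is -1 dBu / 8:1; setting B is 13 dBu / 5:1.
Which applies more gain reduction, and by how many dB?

A, by 12.475 dB

A: 17 dB over, compressed to 2.125 dB over, so 14.875 dB of GR.
B: 3 dB over, compressed to 0.6 dB over, so 2.4 dB of GR.
A reduces 12.475 dB more.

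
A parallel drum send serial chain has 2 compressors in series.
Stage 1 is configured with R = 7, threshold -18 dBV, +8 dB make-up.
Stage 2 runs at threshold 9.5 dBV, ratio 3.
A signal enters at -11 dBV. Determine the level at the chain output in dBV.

Stage 1: overshoot 7 dB → 7/7 = 1 dB → -17 dBV; +8 dB make-up → -9 dBV.
Stage 2: -9 dBV ≤ 9.5 dBV, so stage 2 doesn't engage; output -9 dBV.

-9 dBV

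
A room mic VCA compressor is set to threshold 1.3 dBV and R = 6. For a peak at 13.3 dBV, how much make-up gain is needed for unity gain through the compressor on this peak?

10 dB

The peak compresses to 1.3 + 12/6 = 3.3 dBV.
To reach 13.3 dBV requires 13.3 − 3.3 = 10 dB of make-up.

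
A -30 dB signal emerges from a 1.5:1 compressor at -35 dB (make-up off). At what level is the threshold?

-45 dB

Gain reduction = -30 − (-35) = 5 dB; output overshoot = GR / (R − 1) = 5 / 0.5 = 10 dB.
Threshold = output − output overshoot = -35 − 10 = -45 dB.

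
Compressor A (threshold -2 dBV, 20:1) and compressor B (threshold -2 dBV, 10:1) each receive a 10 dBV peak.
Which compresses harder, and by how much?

A: 12 dB over, compressed to 0.6 dB over, so 11.4 dB of GR.
B: 12 dB over, compressed to 1.2 dB over, so 10.8 dB of GR.
Difference: 0.6 dB in favour of A.

A, by 0.6 dB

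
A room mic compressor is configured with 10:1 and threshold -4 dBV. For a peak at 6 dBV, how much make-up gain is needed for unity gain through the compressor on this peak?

9 dB

Overshoot 10 dB → 10/10 = 1 dB after compression, so the compressed level is -4 + 1 = -3 dBV.
Make-up = target − compressed = 6 − (-3) = 9 dB.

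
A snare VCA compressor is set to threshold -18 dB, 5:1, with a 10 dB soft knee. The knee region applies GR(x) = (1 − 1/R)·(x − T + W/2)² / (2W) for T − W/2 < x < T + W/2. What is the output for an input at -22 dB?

x − T + W/2 = -22 − (-18) + 5 = 1.
GR = (1 − 1/5) × 1² / 20 = 0.8 × 1 / 20 = 0.04 dB.
Output = -22 − 0.04 = -22.04 dB.

-22.04 dB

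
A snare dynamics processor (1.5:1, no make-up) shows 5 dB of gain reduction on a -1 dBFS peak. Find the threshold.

Input is 15 dB above T (since output overshoot × R = input overshoot: (-6 − T)·1.5 = -1 − T gives T = -16 dBFS).
Check: -16 + (-1 − (-16))/1.5 = -16 + 10 = -6 dBFS. ✓

-16 dBFS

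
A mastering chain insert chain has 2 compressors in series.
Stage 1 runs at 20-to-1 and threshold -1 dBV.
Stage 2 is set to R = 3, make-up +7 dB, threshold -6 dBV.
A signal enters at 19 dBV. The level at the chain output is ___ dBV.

Stage 1: overshoot 20 dB → 20/20 = 1 dB → 0 dBV.
Stage 2: 0 dBV is 6 dB over -6 dBV; at 3:1 that becomes 2 dB over, giving -4 dBV; +7 dB make-up → 3 dBV.

3 dBV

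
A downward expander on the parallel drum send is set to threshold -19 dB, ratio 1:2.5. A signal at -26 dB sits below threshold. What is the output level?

Undershoot = (-19) − (-26) = 7 dB.
At 1:2.5, that expands to 17.5 dB under threshold.
Output = -19 − 17.5 = -36.5 dB.

-36.5 dB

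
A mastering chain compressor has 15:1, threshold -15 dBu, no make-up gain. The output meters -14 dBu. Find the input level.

Post-compression overshoot = -14 − (-15) = 1 dB.
Before 15:1 compression the overshoot was 1 × 15 = 15 dB, so input = -15 + 15 = 0 dBu.

0 dBu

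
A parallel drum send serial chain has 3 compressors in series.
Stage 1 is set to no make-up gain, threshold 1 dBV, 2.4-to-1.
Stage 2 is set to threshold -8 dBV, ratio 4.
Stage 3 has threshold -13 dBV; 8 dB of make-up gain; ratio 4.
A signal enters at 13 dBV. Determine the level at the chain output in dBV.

-2.875 dBV

Stage 1: 13 dBV is 12 dB over 1 dBV; at 2.4:1 that becomes 5 dB over, giving 6 dBV.
Stage 2: overshoot 14 dB → 14/4 = 3.5 dB → -4.5 dBV.
Stage 3: -4.5 dBV is 8.5 dB over -13 dBV; at 4:1 that becomes 2.125 dB over, giving -10.875 dBV; +8 dB make-up → -2.875 dBV.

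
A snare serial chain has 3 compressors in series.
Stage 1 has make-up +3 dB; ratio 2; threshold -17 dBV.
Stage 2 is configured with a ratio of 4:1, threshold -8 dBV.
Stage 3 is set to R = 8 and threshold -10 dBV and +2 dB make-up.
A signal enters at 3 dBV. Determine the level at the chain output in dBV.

-7.625 dBV

Stage 1: 3 dBV is 20 dB over -17 dBV; at 2:1 that becomes 10 dB over, giving -7 dBV; +3 dB make-up → -4 dBV.
Stage 2: 4 dB above -8 dBV, reduced 4:1 to 1 dB above → -7 dBV.
Stage 3: 3 dB above -10 dBV, reduced 8:1 to 0.375 dB above → -9.625 dBV; +2 dB make-up → -7.625 dBV.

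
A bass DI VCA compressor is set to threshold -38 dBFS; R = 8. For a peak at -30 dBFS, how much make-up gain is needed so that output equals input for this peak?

Without make-up, output = threshold + overshoot/8 = -38 + 1 = -37 dBFS.
Gap to target: 7 dB.

7 dB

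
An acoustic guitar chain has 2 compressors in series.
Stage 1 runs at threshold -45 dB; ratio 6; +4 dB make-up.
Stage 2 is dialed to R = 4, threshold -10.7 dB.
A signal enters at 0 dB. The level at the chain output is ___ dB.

-33.5 dB

Stage 1: 45 dB above -45 dB, reduced 6:1 to 7.5 dB above → -37.5 dB; +4 dB make-up → -33.5 dB.
Stage 2: -33.5 dB ≤ -10.7 dB, so stage 2 doesn't engage; output -33.5 dB.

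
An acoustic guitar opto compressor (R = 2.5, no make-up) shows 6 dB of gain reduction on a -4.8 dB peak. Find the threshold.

-14.8 dB

Let T be the threshold. Output overshoot = (input overshoot)/R, so -10.8 − T = (-4.8 − T)/2.5.
2.5·(-10.8 − T) = -4.8 − T → 1.5·T = -27 − (-4.8) = -22.2.
T = -22.2/1.5 = -14.8 dB.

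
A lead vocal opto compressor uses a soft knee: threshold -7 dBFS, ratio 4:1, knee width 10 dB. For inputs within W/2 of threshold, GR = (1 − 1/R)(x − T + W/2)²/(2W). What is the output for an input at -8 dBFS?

-8.6 dBFS

x − T + W/2 = -8 − (-7) + 5 = 4.
GR = (1 − 1/4) × 4² / 20 = 0.75 × 16 / 20 = 0.6 dB.
Output = -8 − 0.6 = -8.6 dBFS.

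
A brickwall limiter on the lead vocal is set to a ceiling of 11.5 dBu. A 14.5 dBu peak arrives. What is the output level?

A brickwall limiter is an ∞:1 compressor: any input above the ceiling is clamped to 11.5 dBu.

11.5 dBu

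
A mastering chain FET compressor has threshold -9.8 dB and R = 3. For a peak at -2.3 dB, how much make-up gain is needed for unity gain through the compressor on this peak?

Overshoot 7.5 dB → 7.5/3 = 2.5 dB after compression, so the compressed level is -9.8 + 2.5 = -7.3 dB.
Make-up = target − compressed = -2.3 − (-7.3) = 5 dB.

5 dB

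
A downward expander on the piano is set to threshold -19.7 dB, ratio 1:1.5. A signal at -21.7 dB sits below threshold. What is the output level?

-22.7 dB

Below threshold, a 1:1.5 expander applies gain = (1.5−1)×(T − x) of attenuation.
(1.5−1) × 2 = 1 dB, so output = -21.7 − 1 = -22.7 dB.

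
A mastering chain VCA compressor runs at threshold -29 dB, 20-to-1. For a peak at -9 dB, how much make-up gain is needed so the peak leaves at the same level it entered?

19 dB

Overshoot 20 dB → 20/20 = 1 dB after compression, so the compressed level is -29 + 1 = -28 dB.
Make-up = target − compressed = -9 − (-28) = 19 dB.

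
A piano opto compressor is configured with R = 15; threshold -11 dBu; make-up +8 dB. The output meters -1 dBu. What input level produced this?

Remove make-up: -1 − 8 = -9 dBu.
Post-compression overshoot = -9 − (-11) = 2 dB.
Undo the ratio: input overshoot = 2 × 15 = 30 dB, giving input = 19 dBu.

19 dBu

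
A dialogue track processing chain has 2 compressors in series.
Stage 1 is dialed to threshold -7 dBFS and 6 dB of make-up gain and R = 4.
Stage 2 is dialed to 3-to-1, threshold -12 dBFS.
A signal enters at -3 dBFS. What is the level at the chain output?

-8 dBFS

Stage 1: -3 dBFS is 4 dB over -7 dBFS; at 4:1 that becomes 1 dB over, giving -6 dBFS; +6 dB make-up → 0 dBFS.
Stage 2: 0 dBFS is 12 dB over -12 dBFS; at 3:1 that becomes 4 dB over, giving -8 dBFS.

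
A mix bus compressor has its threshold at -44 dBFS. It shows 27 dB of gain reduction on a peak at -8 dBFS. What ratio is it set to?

Input overshoot = -8 − (-44) = 36 dB.
Output overshoot = 36 − 27 = 9 dB.
Ratio = input overshoot / output overshoot = 36 / 9 = 4.

4:1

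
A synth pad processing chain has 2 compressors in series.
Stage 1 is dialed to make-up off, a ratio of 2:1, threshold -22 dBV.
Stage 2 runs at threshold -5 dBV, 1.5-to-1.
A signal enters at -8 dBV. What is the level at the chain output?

-15 dBV

Stage 1: 14 dB above -22 dBV, reduced 2:1 to 7 dB above → -15 dBV.
Stage 2: -15 dBV ≤ -5 dBV, so stage 2 doesn't engage; output -15 dBV.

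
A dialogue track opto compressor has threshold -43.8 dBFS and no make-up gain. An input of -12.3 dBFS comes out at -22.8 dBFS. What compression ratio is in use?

Input overshoot = -12.3 − (-43.8) = 31.5 dB; output overshoot = -22.8 − (-43.8) = 21 dB.
Ratio = 31.5 / 21 = 1.5.

1.5:1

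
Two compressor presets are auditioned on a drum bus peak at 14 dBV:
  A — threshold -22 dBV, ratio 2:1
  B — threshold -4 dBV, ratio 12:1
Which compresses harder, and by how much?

A, by 1.5 dB

A: GR = 36 − 36/2 = 18 dB.
B: GR = 18 − 18/12 = 16.5 dB.
A applies 1.5 dB more gain reduction.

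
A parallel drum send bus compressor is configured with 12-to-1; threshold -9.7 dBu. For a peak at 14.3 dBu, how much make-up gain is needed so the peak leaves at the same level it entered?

Overshoot 24 dB → 24/12 = 2 dB after compression, so the compressed level is -9.7 + 2 = -7.7 dBu.
Make-up = target − compressed = 14.3 − (-7.7) = 22 dB.

22 dB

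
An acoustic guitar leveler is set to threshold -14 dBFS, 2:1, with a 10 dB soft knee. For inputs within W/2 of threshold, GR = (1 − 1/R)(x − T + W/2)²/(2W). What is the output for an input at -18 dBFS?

-18.025 dBFS

x − T + W/2 = -18 − (-14) + 5 = 1.
GR = (1 − 1/2) × 1² / 20 = 0.5 × 1 / 20 = 0.025 dB.
Output = -18 − 0.025 = -18.025 dBFS.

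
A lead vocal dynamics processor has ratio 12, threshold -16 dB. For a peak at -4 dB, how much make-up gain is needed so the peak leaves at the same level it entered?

Overshoot 12 dB → 12/12 = 1 dB after compression, so the compressed level is -16 + 1 = -15 dB.
Make-up = target − compressed = -4 − (-15) = 11 dB.

11 dB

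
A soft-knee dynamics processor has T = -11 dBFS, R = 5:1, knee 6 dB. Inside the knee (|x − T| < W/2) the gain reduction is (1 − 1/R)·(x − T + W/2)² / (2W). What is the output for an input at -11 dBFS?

x − T + W/2 = -11 − (-11) + 3 = 3.
GR = (1 − 1/5) × 3² / 12 = 0.8 × 9 / 12 = 0.6 dB.
Output = -11 − 0.6 = -11.6 dBFS.

-11.6 dBFS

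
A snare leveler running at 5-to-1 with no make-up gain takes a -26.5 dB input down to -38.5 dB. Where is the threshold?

Gain reduction = -26.5 − (-38.5) = 12 dB; output overshoot = GR / (R − 1) = 12 / 4 = 3 dB.
Threshold = output − output overshoot = -38.5 − 3 = -41.5 dB.

-41.5 dB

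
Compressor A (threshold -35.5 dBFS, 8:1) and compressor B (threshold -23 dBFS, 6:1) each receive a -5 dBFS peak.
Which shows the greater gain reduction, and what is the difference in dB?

A: overshoot 30.5 dB → output overshoot 3.8125 dB → GR 26.6875 dB.
B: overshoot 18 dB → output overshoot 3 dB → GR 15 dB.
Difference: 11.6875 dB in favour of A.

A, by 11.6875 dB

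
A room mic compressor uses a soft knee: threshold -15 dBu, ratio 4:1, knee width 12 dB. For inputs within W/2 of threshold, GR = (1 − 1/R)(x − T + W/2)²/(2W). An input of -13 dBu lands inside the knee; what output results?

-15 dBu

x − T + W/2 = -13 − (-15) + 6 = 8.
GR = (1 − 1/4) × 8² / 24 = 0.75 × 64 / 24 = 2 dB.
Output = -13 − 2 = -15 dBu.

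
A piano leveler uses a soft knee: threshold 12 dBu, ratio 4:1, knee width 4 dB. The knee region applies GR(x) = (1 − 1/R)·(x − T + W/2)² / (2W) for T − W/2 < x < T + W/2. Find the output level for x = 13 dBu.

x − T + W/2 = 13 − 12 + 2 = 3.
GR = (1 − 1/4) × 3² / 8 = 0.75 × 9 / 8 = 0.84375 dB.
Output = 13 − 0.84375 = 12.15625 dBu.

12.15625 dBu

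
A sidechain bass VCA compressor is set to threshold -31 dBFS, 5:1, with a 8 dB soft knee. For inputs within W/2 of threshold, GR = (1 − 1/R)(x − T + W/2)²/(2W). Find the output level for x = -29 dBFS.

x − T + W/2 = -29 − (-31) + 4 = 6.
GR = (1 − 1/5) × 6² / 16 = 0.8 × 36 / 16 = 1.8 dB.
Output = -29 − 1.8 = -30.8 dBFS.

-30.8 dBFS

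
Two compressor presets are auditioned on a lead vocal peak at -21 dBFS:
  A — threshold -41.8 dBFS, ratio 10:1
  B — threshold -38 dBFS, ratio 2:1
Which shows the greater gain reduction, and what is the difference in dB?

A, by 10.22 dB

A: 20.8 dB over, compressed to 2.08 dB over, so 18.72 dB of GR.
B: 17 dB over, compressed to 8.5 dB over, so 8.5 dB of GR.
A applies 10.22 dB more gain reduction.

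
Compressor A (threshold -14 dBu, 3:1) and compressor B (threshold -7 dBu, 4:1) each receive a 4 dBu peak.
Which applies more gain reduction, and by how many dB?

A: overshoot 18 dB → output overshoot 6 dB → GR 12 dB.
B: overshoot 11 dB → output overshoot 2.75 dB → GR 8.25 dB.
A applies 3.75 dB more gain reduction.

A, by 3.75 dB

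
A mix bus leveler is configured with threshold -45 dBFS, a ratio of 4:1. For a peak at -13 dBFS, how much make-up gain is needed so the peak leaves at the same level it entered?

Overshoot 32 dB → 32/4 = 8 dB after compression, so the compressed level is -45 + 8 = -37 dBFS.
Make-up = target − compressed = -13 − (-37) = 24 dB.

24 dB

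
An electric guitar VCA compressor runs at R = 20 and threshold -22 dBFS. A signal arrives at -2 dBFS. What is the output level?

-21 dBFS

Overshoot: -2 − (-22) = 20 dB.
The 20 dB excess becomes 1 dB after 20:1 reduction.
So the level is -22 + 1 = -21 dBFS.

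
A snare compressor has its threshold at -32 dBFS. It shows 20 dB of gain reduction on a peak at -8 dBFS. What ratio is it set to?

Input overshoot = -8 − (-32) = 24 dB.
Output overshoot = 24 − 20 = 4 dB.
Ratio = input overshoot / output overshoot = 24 / 4 = 6.

6:1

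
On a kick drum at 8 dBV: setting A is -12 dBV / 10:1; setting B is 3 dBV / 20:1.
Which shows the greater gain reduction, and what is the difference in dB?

A, by 13.25 dB

A: GR = 20 − 20/10 = 18 dB.
B: GR = 5 − 5/20 = 4.75 dB.
Difference: 13.25 dB in favour of A.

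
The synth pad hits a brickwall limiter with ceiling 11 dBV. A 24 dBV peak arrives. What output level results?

11 dBV

The limiter clamps the peak to its 11 dBV ceiling.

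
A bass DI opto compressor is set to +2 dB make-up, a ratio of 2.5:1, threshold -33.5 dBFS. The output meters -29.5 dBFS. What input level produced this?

-28.5 dBFS

Stripping the +2 dB make-up gives -31.5 dBFS at the gain stage.
That's 2 dB above the -33.5 dBFS threshold.
Before 2.5:1 compression the overshoot was 2 × 2.5 = 5 dB, so input = -33.5 + 5 = -28.5 dBFS.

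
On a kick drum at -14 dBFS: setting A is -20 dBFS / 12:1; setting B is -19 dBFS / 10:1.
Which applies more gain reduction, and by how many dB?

A: overshoot 6 dB → output overshoot 0.5 dB → GR 5.5 dB.
B: overshoot 5 dB → output overshoot 0.5 dB → GR 4.5 dB.
A applies 1 dB more gain reduction.

A, by 1 dB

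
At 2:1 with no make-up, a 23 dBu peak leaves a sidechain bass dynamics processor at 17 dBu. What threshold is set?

11 dBu

Input is 12 dB above T (since output overshoot × R = input overshoot: (17 − T)·2 = 23 − T gives T = 11 dBu).
Check: 11 + (23 − 11)/2 = 11 + 6 = 17 dBu. ✓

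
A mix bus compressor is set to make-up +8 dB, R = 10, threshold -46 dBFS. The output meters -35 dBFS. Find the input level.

Stripping the +8 dB make-up gives -43 dBFS at the gain stage.
Post-compression overshoot = -43 − (-46) = 3 dB.
Undo the ratio: input overshoot = 3 × 10 = 30 dB, giving input = -16 dBFS.

-16 dBFS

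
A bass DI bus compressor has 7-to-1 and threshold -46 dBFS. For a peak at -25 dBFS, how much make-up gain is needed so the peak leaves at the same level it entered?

The peak compresses to -46 + 21/7 = -43 dBFS.
To reach -25 dBFS requires -25 − (-43) = 18 dB of make-up.

18 dB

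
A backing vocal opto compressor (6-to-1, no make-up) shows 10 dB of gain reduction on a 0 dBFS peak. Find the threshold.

Gain reduction = 0 − (-10) = 10 dB; output overshoot = GR / (R − 1) = 10 / 5 = 2 dB.
Threshold = output − output overshoot = -10 − 2 = -12 dBFS.

-12 dBFS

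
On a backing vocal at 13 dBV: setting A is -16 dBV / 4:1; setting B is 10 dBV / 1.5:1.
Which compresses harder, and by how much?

A, by 20.75 dB

A: overshoot 29 dB → output overshoot 7.25 dB → GR 21.75 dB.
B: overshoot 3 dB → output overshoot 2 dB → GR 1 dB.
A applies 20.75 dB more gain reduction.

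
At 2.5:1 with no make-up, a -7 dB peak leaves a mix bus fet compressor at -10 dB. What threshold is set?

Let T be the threshold. Output overshoot = (input overshoot)/R, so -10 − T = (-7 − T)/2.5.
2.5·(-10 − T) = -7 − T → 1.5·T = -25 − (-7) = -18.
T = -18/1.5 = -12 dB.

-12 dB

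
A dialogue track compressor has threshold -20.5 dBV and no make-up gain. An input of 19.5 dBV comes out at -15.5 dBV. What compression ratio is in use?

Input overshoot = 19.5 − (-20.5) = 40 dB; output overshoot = -15.5 − (-20.5) = 5 dB.
Ratio = 40 / 5 = 8.

8:1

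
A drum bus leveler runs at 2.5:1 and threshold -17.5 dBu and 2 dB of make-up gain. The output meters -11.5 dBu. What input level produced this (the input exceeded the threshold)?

-7.5 dBu

Remove make-up: -11.5 − 2 = -13.5 dBu.
The compressed level sits -13.5 − (-17.5) = 4 dB over threshold.
Input overshoot = R × output overshoot = 10 dB → input = -17.5 + 10 = -7.5 dBu.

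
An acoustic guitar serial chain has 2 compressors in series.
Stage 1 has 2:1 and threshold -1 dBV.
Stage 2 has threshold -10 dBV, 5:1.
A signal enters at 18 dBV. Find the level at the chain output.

Stage 1: overshoot 19 dB → 19/2 = 9.5 dB → 8.5 dBV.
Stage 2: 8.5 dBV is 18.5 dB over -10 dBV; at 5:1 that becomes 3.7 dB over, giving -6.3 dBV.

-6.3 dBV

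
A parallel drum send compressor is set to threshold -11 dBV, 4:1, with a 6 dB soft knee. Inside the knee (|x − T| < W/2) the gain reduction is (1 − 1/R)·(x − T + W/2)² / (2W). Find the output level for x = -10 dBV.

-11 dBV

x − T + W/2 = -10 − (-11) + 3 = 4.
GR = (1 − 1/4) × 4² / 12 = 0.75 × 16 / 12 = 1 dB.
Output = -10 − 1 = -11 dBV.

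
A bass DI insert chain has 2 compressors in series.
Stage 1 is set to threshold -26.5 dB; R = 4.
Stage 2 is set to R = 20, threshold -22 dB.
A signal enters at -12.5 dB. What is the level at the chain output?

Stage 1: overshoot 14 dB → 14/4 = 3.5 dB → -23 dB.
Stage 2: -23 dB is at or below the -22 dB threshold — no compression; output -23 dB.

-23 dB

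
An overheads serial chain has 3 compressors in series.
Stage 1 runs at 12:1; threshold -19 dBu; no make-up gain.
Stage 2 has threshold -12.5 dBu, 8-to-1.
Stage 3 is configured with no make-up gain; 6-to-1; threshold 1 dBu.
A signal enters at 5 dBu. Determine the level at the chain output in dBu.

Stage 1: overshoot 24 dB → 24/12 = 2 dB → -17 dBu.
Stage 2: -17 dBu is at or below the -12.5 dBu threshold — no compression; output -17 dBu.
Stage 3: -17 dBu is at or below the 1 dBu threshold — no compression; output -17 dBu.

-17 dBu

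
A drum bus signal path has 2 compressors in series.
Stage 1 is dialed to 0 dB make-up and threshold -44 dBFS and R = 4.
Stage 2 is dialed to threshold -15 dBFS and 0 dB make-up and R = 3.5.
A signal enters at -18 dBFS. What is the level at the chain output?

-37.5 dBFS

Stage 1: overshoot 26 dB → 26/4 = 6.5 dB → -37.5 dBFS.
Stage 2: below threshold (-37.5 ≤ -15); passes unchanged; output -37.5 dBFS.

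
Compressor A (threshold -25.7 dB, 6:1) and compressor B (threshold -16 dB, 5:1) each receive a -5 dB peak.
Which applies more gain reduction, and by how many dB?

A: overshoot 20.7 dB → output overshoot 3.45 dB → GR 17.25 dB.
B: overshoot 11 dB → output overshoot 2.2 dB → GR 8.8 dB.
A reduces 8.45 dB more.

A, by 8.45 dB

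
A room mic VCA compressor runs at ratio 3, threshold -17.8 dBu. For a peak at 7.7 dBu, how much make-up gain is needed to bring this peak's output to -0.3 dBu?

Overshoot 25.5 dB → 25.5/3 = 8.5 dB after compression, so the compressed level is -17.8 + 8.5 = -9.3 dBu.
Make-up = target − compressed = -0.3 − (-9.3) = 9 dB.

9 dB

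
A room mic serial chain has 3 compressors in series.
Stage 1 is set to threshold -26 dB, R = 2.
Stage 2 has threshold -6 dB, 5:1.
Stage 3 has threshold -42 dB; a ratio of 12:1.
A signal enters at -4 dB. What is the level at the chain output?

-39.75 dB

Stage 1: -4 dB is 22 dB over -26 dB; at 2:1 that becomes 11 dB over, giving -15 dB.
Stage 2: -15 dB ≤ -6 dB, so stage 2 doesn't engage; output -15 dB.
Stage 3: 27 dB above -42 dB, reduced 12:1 to 2.25 dB above → -39.75 dB.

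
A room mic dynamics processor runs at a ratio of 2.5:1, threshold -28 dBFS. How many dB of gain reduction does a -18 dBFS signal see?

The signal is 10 dB above threshold.
At 2.5:1, output sits 10/2.5 = 4 dB above threshold.
GR = overshoot in − overshoot out = 10 − 4 = 6 dB.

6 dB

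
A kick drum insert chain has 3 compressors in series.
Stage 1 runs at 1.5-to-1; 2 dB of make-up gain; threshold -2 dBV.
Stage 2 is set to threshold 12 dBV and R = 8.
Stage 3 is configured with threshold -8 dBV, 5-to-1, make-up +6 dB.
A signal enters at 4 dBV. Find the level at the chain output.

0.4 dBV

Stage 1: 4 dBV is 6 dB over -2 dBV; at 1.5:1 that becomes 4 dB over, giving 2 dBV; +2 dB make-up → 4 dBV.
Stage 2: 4 dBV is at or below the 12 dBV threshold — no compression; output 4 dBV.
Stage 3: 4 dBV is 12 dB over -8 dBV; at 5:1 that becomes 2.4 dB over, giving -5.6 dBV; +6 dB make-up → 0.4 dBV.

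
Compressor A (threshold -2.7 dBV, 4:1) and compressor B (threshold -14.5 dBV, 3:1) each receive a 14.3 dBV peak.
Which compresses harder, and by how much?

A: 17 dB over, compressed to 4.25 dB over, so 12.75 dB of GR.
B: 28.8 dB over, compressed to 9.6 dB over, so 19.2 dB of GR.
Difference: 6.45 dB in favour of B.

B, by 6.45 dB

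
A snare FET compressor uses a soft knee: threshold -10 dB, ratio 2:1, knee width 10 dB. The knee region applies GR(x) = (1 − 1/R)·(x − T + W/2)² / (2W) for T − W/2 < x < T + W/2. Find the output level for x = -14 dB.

-14.025 dB

x − T + W/2 = -14 − (-10) + 5 = 1.
GR = (1 − 1/2) × 1² / 20 = 0.5 × 1 / 20 = 0.025 dB.
Output = -14 − 0.025 = -14.025 dB.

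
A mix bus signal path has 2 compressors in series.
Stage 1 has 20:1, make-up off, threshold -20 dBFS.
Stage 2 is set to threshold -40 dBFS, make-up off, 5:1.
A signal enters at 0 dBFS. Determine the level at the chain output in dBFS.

Stage 1: overshoot 20 dB → 20/20 = 1 dB → -19 dBFS.
Stage 2: -19 dBFS is 21 dB over -40 dBFS; at 5:1 that becomes 4.2 dB over, giving -35.8 dBFS.

-35.8 dBFS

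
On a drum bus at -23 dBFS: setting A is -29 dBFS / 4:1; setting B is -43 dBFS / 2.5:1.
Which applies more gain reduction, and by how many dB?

A: 6 dB over, compressed to 1.5 dB over, so 4.5 dB of GR.
B: 20 dB over, compressed to 8 dB over, so 12 dB of GR.
B reduces 7.5 dB more.

B, by 7.5 dB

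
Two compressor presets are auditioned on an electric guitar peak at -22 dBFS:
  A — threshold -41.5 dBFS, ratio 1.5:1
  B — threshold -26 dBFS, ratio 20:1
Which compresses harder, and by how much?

A, by 2.7 dB

A: overshoot 19.5 dB → output overshoot 13 dB → GR 6.5 dB.
B: overshoot 4 dB → output overshoot 0.2 dB → GR 3.8 dB.
A reduces 2.7 dB more.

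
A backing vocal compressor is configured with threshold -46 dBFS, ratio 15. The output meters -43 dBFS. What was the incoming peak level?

-1 dBFS

The compressed level sits -43 − (-46) = 3 dB over threshold.
Before 15:1 compression the overshoot was 3 × 15 = 45 dB, so input = -46 + 45 = -1 dBFS.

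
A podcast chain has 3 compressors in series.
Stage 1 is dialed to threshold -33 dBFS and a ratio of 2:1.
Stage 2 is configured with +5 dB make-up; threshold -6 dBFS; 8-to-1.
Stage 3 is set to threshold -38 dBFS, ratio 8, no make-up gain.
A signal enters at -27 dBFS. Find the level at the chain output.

-36.375 dBFS

Stage 1: 6 dB above -33 dBFS, reduced 2:1 to 3 dB above → -30 dBFS.
Stage 2: -30 dBFS is at or below the -6 dBFS threshold — no compression; make-up brings it to -25 dBFS.
Stage 3: overshoot 13 dB → 13/8 = 1.625 dB → -36.375 dBFS.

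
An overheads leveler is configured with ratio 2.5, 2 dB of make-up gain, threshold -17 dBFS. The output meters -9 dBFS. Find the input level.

-2 dBFS

Before make-up, the level was -9 − 2 = -11 dBFS.
That's 6 dB above the -17 dBFS threshold.
Before 2.5:1 compression the overshoot was 6 × 2.5 = 15 dB, so input = -17 + 15 = -2 dBFS.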